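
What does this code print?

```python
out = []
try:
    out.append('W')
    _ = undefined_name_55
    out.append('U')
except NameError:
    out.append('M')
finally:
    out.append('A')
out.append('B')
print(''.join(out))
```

Execution trace: 'W' (try body) → 'M' (except NameError) → 'A' (finally) → 'B' (after the try/except). Output: WMAB

Answer: WMAB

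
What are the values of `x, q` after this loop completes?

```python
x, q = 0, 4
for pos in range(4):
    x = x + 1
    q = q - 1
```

x goes 0→4, q goes 4→0
`x, q` takes the values: (0, 4) → (1, 4) → (1, 3) → (2, 3) → (2, 2) → (3, 2) → (3, 1) → (4, 1) → (4, 0)

Answer: 4, 0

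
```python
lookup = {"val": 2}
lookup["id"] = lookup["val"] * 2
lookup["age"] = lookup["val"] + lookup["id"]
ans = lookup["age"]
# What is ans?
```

Trace:
`lookup = {"val": 2}` → lookup = {'val': 2}
`lookup["id"] = lookup["val"] * 2` → lookup = {'val': 2, 'id': 4}
`lookup["age"] = lookup["val"] + lookup["id"]` → lookup = {'val': 2, 'id': 4, 'age': 6}
`ans = lookup["age"]` → ans = 6
So ans = 6

Answer: 6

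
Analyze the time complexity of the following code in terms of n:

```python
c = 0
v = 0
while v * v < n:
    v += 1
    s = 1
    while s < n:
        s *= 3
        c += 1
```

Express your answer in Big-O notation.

Each loop level contributes: √n × log n. Multiplying the contributions gives O(√n log n).

Answer: O(√n log n)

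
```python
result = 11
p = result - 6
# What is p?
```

Trace:
`result = 11` → result = 11
`p = result - 6` → p = 5
So p = 5

Answer: 5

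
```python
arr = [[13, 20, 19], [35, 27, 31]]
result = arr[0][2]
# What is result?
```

Trace:
`arr = [[13, 20, 19], [35, 27, 31]]` → arr = [[13, 20, 19], [35, 27, 31]]
`result = arr[0][2]` → result = 19
So result = 19

Answer: 19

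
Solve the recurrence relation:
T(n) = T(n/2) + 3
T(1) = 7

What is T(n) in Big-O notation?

Each step divides n by 2 and adds 3. After log_2(n) steps we reach T(1)=7. So T(n) = 3·log_2(n) + 7 = O(log n).

Answer: O(log n)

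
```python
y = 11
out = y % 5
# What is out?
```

Trace:
`y = 11` → y = 11
`out = y % 5` → out = 1
So out = 1

Answer: 1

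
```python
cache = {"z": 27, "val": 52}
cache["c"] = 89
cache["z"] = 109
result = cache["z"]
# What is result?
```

Trace:
`cache = {"z": 27, "val": 52}` → cache = {'z': 27, 'val': 52}
`cache["c"] = 89` → cache = {'z': 27, 'val': 52, 'c': 89}
`cache["z"] = 109` → cache = {'z': 109, 'val': 52, 'c': 89}
`result = cache["z"]` → result = 109
So result = 109

Answer: 109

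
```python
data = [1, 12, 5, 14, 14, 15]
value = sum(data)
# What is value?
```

Trace:
`data = [1, 12, 5, 14, 14, 15]` → data = [1, 12, 5, 14, 14, 15]
`value = sum(data)` → value = 61
So value = 61

Answer: 61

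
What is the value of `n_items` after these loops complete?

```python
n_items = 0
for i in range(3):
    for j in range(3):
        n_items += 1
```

3 * 3 = 9
`n_items` takes the values: 0 → 1 → 2 → 3 → 4 → 5 → 6 → 7 → 8 → 9

Answer: 9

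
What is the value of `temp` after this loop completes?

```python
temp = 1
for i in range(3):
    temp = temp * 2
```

Multiply by 2, 3 times: 1 * 2^3 = 8
`temp` takes the values: 1 → 2 → 4 → 8

Answer: 8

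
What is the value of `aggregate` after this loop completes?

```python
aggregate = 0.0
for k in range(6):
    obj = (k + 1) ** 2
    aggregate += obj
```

Sum of squared losses 1² + 2² + ... + 6²
`aggregate` takes the values: 0.0 → 1.0 → 5.0 → 14.0 → 30.0 → 55.0 → 91.0

Answer: 91.0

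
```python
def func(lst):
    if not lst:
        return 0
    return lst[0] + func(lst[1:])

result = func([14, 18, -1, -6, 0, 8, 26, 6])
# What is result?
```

14 + 18 + (-1) + (-6) + 0 + 8 + 26 + 6 + 0 = 65

Answer: 65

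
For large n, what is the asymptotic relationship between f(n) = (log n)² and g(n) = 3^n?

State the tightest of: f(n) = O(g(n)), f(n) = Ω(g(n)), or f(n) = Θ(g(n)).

(log n)² vs 3^n: f(n) = O(g(n)) but not Ω(g(n)) — 3^n grows strictly faster than (log n)².

Answer: f(n) = O(g(n)) but not Ω(g(n)) — 3^n grows strictly faster than (log n)².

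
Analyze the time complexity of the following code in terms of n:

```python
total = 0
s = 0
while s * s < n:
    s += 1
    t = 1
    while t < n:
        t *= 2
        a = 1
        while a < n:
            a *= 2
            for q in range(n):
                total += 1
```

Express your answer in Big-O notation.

Each loop level contributes: √n × log n × log n × n. Multiplying the contributions gives O(n√n log² n).

Answer: O(n√n log² n)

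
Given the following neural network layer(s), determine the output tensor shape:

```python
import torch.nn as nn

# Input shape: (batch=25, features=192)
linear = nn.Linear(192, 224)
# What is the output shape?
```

Input: (25, 192) -> Output: (25, 224)

Answer: (25, 224)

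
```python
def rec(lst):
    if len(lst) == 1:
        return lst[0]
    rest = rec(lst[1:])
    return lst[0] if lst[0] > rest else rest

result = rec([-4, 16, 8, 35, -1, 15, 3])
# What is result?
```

Recursive max over [-4, 16, 8, 35, -1, 15, 3] = 35

Answer: 35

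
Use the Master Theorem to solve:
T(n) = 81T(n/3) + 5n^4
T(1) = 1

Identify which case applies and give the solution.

a=81, b=3, f(n)=5n^4. log_3(81) = 4. Since c=4 = 4, Case 2 applies: T(n) = Θ(n^log_b(a) · log n) = O(n^4 log n).

Answer: O(n^4 log n) - Case 2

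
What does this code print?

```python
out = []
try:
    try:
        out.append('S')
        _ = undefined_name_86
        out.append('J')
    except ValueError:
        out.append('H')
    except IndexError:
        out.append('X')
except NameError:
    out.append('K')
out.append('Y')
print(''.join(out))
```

Execution trace: 'S' (try body) → 'K' (outer except NameError) → 'Y' (after the try/except). Output: SKY

Answer: SKY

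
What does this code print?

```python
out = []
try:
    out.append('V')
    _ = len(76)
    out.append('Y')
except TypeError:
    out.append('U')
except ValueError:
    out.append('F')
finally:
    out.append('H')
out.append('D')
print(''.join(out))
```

Execution trace: 'V' (try body) → 'U' (except TypeError) → 'H' (finally) → 'D' (after the try/except). Output: VUHD

Answer: VUHD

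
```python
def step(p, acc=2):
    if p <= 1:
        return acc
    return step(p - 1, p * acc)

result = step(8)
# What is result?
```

Accumulator trace (n, acc): (8, 2) -> (7, 16) -> (6, 112) -> (5, 672) -> (4, 3360) -> (3, 13440) -> (2, 40320) -> (1, 80640) -> return 80640

Answer: 80640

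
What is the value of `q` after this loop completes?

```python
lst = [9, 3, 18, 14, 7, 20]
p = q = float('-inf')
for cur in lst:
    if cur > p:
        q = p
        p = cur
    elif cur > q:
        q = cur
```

Second largest (with repeats) in [9, 3, 18, 14, 7, 20]
`q` takes the values: -inf → 3 → 9 → 14 → 18

Answer: 18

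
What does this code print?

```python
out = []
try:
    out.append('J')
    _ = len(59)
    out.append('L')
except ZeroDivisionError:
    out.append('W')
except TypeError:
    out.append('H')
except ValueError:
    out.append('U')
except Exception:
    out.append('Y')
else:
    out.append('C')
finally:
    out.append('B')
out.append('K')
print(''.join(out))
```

Execution trace: 'J' (try body) → 'H' (except TypeError) → 'B' (finally) → 'K' (after the try/except). Output: JHBK

Answer: JHBK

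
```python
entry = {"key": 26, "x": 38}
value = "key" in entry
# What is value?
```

Trace:
`entry = {"key": 26, "x": 38}` → entry = {'key': 26, 'x': 38}
`value = "key" in entry` → value = True
So value = True

Answer: True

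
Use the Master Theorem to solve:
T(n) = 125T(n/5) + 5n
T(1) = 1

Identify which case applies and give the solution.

a=125, b=5, f(n)=5n. log_5(125) = 3. Since c=1 < 3, Case 1 applies: T(n) = Θ(n^log_b(a)) = O(n^3).

Answer: O(n^3) - Case 1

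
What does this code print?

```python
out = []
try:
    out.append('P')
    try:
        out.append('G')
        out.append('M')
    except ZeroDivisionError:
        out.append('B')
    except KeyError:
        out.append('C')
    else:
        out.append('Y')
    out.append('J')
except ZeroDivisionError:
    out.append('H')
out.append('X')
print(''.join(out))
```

Execution trace: 'P' (try body) → 'G' (inner try body) → 'M' (inner try body, no exception) → 'Y' (inner else) → 'J' (try body, no exception) → 'X' (after the try/except). Output: PGMYJX

Answer: PGMYJX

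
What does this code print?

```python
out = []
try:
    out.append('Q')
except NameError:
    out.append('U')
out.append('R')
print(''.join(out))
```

Execution trace: 'Q' (try body, no exception) → 'R' (after the try/except). Output: QR

Answer: QR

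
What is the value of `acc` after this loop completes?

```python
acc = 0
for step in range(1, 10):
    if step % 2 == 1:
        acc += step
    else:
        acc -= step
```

Add odd, subtract even
`acc` takes the values: 0 → 1 → -1 → 2 → -2 → 3 → -3 → 4 → -4 → 5

Answer: 5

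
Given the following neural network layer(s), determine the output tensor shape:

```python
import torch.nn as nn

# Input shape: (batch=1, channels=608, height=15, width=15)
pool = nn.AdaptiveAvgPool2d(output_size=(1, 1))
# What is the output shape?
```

Input: (1, 608, 15, 15) -> Output: (1, 608, 1, 1)

Answer: (1, 608, 1, 1)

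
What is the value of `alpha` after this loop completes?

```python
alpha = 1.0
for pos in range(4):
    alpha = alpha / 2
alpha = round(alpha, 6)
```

Halving LR 4 times: 1 / 2^4
`alpha` takes the values: 1.0 → 0.5 → 0.25 → 0.125 → 0.0625

Answer: 0.0625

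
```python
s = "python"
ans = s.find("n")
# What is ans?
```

Trace:
`s = "python"` → s = 'python'
`ans = s.find("n")` → ans = 5
So ans = 5

Answer: 5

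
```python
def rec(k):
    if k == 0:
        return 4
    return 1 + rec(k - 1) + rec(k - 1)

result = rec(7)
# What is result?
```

rec(k) = 1 + 2·rec(k-1), rec(0)=4. Closed form: (4+1)·2^7 - 1 = 639.

Answer: 639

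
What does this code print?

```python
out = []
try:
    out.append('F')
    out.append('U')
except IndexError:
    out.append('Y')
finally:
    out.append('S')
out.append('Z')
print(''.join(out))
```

Execution trace: 'F' (try body) → 'U' (try body, no exception) → 'S' (finally) → 'Z' (after the try/except). Output: FUSZ

Answer: FUSZ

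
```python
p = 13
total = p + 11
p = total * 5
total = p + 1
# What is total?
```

Trace:
`p = 13` → p = 13
`total = p + 11` → total = 24
`p = total * 5` → p = 120
`total = p + 1` → total = 121
So total = 121

Answer: 121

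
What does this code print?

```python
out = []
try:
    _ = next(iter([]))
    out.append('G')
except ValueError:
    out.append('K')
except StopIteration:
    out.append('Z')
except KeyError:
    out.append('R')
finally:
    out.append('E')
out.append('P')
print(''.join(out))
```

Execution trace: 'Z' (except StopIteration) → 'E' (finally) → 'P' (after the try/except). Output: ZEP

Answer: ZEP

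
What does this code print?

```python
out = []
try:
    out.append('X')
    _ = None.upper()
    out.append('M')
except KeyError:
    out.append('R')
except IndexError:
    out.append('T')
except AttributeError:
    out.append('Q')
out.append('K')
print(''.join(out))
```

Execution trace: 'X' (try body) → 'Q' (except AttributeError) → 'K' (after the try/except). Output: XQK

Answer: XQK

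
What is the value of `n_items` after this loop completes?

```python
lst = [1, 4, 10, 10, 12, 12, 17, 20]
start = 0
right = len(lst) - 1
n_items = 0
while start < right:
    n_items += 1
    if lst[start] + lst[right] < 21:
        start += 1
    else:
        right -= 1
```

Steps to find pair summing to 21
`n_items` takes the values: 0 → 1 → 2 → 3 → 4 → 5 → 6 → 7

Answer: 7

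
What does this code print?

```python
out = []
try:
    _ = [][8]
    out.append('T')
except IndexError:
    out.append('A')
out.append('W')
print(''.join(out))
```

Execution trace: 'A' (except IndexError) → 'W' (after the try/except). Output: AW

Answer: AW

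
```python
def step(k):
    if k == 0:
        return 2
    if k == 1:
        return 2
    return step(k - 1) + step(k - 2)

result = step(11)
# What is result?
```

Build up from base cases: step(0)=2, step(1)=2, step(2)=4, step(3)=6, step(4)=10, step(5)=16, step(6)=26, ..., step(11)=288

Answer: 288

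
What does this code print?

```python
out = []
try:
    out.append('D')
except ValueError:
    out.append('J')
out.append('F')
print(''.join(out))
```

Execution trace: 'D' (try body, no exception) → 'F' (after the try/except). Output: DF

Answer: DF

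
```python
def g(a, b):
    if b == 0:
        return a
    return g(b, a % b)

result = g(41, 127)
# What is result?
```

g(41, 127) -> g(127, 41) -> g(41, 4) -> g(4, 1) -> g(1, 0) -> 1

Answer: 1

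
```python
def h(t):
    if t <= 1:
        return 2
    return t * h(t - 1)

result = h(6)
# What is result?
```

h(6) = 6 * 5 * 4 * 3 * 2 * 2 = 1440

Answer: 1440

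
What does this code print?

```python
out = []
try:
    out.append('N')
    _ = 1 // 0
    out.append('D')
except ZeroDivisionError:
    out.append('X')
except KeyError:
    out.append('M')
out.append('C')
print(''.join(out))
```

Execution trace: 'N' (try body) → 'X' (except ZeroDivisionError) → 'C' (after the try/except). Output: NXC

Answer: NXC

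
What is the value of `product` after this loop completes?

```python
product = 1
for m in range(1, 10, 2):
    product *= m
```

Product of 1, 3, 5, ... up to 9
`product` takes the values: 1 → 3 → 15 → 105 → 945

Answer: 945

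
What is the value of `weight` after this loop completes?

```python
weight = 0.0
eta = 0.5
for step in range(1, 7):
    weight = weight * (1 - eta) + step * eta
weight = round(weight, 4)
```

Moving average with lr=0.5
`weight` takes the values: 0.0 → 0.5 → 1.25 → 2.125 → 3.0625 → 4.03125 → 5.015625 → 5.0156

Answer: 5.0156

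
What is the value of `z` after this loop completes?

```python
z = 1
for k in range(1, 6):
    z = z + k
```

Start at 1, add 1 through 5
`z` takes the values: 1 → 2 → 4 → 7 → 11 → 16

Answer: 16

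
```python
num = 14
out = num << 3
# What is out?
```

Trace:
`num = 14` → num = 14
`out = num << 3` → out = 112
So out = 112

Answer: 112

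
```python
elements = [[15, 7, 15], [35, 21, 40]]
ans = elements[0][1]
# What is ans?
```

Trace:
`elements = [[15, 7, 15], [35, 21, 40]]` → elements = [[15, 7, 15], [35, 21, 40]]
`ans = elements[0][1]` → ans = 7
So ans = 7

Answer: 7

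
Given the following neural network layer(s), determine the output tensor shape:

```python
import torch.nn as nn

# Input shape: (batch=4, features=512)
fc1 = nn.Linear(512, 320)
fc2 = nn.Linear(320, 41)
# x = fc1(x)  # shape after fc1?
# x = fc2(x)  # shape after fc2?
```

Input: (4, 512) -> after fc1: (4, 320) -> Output: (4, 41)

Answer: (4, 41)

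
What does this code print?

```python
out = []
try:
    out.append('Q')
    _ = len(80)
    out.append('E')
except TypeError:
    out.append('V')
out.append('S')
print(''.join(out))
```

Execution trace: 'Q' (try body) → 'V' (except TypeError) → 'S' (after the try/except). Output: QVS

Answer: QVS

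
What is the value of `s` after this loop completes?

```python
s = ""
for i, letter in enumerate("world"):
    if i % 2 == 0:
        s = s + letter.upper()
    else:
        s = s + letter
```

Uppercase even positions in 'world'
`s` takes the values: "" → "W" → "Wo" → "WoR" → "WoRl" → "WoRlD"

Answer: "WoRlD"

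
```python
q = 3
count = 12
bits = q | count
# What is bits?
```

Trace:
`q = 3` → q = 3
`count = 12` → count = 12
`bits = q | count` → bits = 15
So bits = 15

Answer: 15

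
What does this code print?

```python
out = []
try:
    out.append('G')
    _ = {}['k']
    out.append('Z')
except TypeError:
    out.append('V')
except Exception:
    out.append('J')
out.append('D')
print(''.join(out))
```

Execution trace: 'G' (try body) → 'J' (except Exception) → 'D' (after the try/except). Output: GJD

Answer: GJD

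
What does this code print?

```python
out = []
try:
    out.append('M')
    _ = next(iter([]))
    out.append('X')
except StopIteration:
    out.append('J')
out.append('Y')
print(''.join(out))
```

Execution trace: 'M' (try body) → 'J' (except StopIteration) → 'Y' (after the try/except). Output: MJY

Answer: MJY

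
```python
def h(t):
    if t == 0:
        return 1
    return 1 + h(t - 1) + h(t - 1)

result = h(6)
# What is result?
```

h(t) = 1 + 2·h(t-1), h(0)=1. Closed form: (1+1)·2^6 - 1 = 127.

Answer: 127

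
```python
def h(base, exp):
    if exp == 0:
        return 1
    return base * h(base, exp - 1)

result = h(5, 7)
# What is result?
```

h(5, 7) = 5 * 5 * 5 * 5 * 5 * 5 * 5 = 78125

Answer: 78125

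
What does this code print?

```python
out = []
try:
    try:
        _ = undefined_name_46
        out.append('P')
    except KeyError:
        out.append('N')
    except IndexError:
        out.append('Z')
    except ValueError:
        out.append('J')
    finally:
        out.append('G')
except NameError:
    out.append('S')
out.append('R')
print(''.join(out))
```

Execution trace: 'G' (finally) → 'S' (outer except NameError) → 'R' (after the try/except). Output: GSR

Answer: GSR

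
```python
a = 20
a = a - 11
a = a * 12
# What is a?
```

Trace:
`a = 20` → a = 20
`a = a - 11` → a = 9
`a = a * 12` → a = 108
So a = 108

Answer: 108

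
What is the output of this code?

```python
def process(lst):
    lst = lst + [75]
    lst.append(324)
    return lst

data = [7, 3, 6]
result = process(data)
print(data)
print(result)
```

Key concept: rebinding parameter vs mutation.
Step by step:
`data = [7, 3, 6]` → data = [7, 3, 6]
`result = process(data)` → result = [7, 3, 6, 75, 324]
`print(data)` → prints [7, 3, 6]
`print(result)` → prints [7, 3, 6, 75, 324]

Answer:
[7, 3, 6]
[7, 3, 6, 75, 324]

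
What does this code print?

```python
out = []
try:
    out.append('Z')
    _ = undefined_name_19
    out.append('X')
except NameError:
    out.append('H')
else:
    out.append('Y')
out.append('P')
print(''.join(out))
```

Execution trace: 'Z' (try body) → 'H' (except NameError) → 'P' (after the try/except). Output: ZHP

Answer: ZHP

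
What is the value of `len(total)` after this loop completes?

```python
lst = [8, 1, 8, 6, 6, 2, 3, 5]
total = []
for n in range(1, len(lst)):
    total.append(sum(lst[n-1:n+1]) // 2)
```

Number of 2-element averages
`total` takes the values: [] → [4] → [4, 4] → [4, 4, 7] → [4, 4, 7, 6] → [4, 4, 7, 6, 4] → [4, 4, 7, 6, 4, 2] → [4, 4, 7, 6, 4, 2, 4]
So `len(total)` = 7

Answer: 7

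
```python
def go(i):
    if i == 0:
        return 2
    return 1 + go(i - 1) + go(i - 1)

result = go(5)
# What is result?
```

go(i) = 1 + 2·go(i-1), go(0)=2. Closed form: (2+1)·2^5 - 1 = 95.

Answer: 95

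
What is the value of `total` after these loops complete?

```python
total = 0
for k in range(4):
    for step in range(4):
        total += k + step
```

Sum of all k+step for k,step in 4x4
`total` takes the values: 0 → 1 → 3 → 6 → 7 → 9 → 12 → 16 → 18 → 21 → 25 → 30 → 33 → 37 → 42 → 48

Answer: 48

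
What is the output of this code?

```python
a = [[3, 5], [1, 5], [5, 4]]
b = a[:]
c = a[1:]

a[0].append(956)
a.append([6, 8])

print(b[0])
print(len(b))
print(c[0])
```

Key concept: slice with nested mutation.
Step by step:
`a = [[3, 5], [1, 5], [5, 4]]` → a = [[3, 5], [1, 5], [5, 4]]
`b = a[:]` → b = [[3, 5], [1, 5], [5, 4]]
`c = a[1:]` → c = [[1, 5], [5, 4]]
`a[0].append(956)` → a = [[3, 5, 956], [1, 5], [5, 4]]; b = [[3, 5, 956], [1, 5], [5, 4]]
`a.append([6, 8])` → a = [[3, 5, 956], [1, 5], [5, 4], [6, 8]]
`print(b[0])` → prints [3, 5, 956]
`print(len(b))` → prints 3
`print(c[0])` → prints [1, 5]

Answer:
[3, 5, 956]
3
[1, 5]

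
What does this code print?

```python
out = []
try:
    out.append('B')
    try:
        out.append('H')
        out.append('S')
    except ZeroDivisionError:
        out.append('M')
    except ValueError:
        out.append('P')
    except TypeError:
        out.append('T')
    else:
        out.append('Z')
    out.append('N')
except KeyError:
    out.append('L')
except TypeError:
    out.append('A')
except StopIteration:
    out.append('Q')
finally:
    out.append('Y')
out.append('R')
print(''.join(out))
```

Execution trace: 'B' (try body) → 'H' (inner try body) → 'S' (inner try body, no exception) → 'Z' (inner else) → 'N' (try body, no exception) → 'Y' (finally) → 'R' (after the try/except). Output: BHSZNYR

Answer: BHSZNYR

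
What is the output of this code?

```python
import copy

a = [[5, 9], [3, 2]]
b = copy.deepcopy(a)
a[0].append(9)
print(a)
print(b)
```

Key concept: deep copy is fully independent.
Step by step:
`a = [[5, 9], [3, 2]]` → a = [[5, 9], [3, 2]]
`b = copy.deepcopy(a)` → b = [[5, 9], [3, 2]]
`a[0].append(9)` → a = [[5, 9, 9], [3, 2]]
`print(a)` → prints [[5, 9, 9], [3, 2]]
`print(b)` → prints [[5, 9], [3, 2]]

Answer:
[[5, 9, 9], [3, 2]]
[[5, 9], [3, 2]]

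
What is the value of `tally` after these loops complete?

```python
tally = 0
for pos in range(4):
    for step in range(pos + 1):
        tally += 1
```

Triangle: 1 + 2 + ... + 4
`tally` takes the values: 0 → 1 → 2 → 3 → 4 → 5 → 6 → 7 → 8 → 9 → 10

Answer: 10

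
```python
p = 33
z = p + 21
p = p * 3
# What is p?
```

Trace:
`p = 33` → p = 33
`z = p + 21` → z = 54
`p = p * 3` → p = 99
So p = 99

Answer: 99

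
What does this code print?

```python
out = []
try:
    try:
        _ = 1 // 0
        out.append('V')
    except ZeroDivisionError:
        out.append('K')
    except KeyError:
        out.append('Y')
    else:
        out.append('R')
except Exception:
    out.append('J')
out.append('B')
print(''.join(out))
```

Execution trace: 'K' (inner except ZeroDivisionError) → 'B' (after the try/except). Output: KB

Answer: KB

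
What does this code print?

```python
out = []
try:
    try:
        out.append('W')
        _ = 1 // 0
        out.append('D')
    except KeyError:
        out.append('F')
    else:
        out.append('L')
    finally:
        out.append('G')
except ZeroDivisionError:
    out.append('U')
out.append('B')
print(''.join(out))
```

Execution trace: 'W' (try body) → 'G' (finally) → 'U' (outer except ZeroDivisionError) → 'B' (after the try/except). Output: WGUB

Answer: WGUB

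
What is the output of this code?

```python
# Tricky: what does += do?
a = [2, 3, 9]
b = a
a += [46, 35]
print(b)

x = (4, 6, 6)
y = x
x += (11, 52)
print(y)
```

Key concept: += behavior differs for mutable vs immutable.
Step by step:
`a = [2, 3, 9]` → a = [2, 3, 9]
`b = a` → b = [2, 3, 9] (same object as a)
`a += [46, 35]` → a = [2, 3, 9, 46, 35] (same object as b); b = [2, 3, 9, 46, 35] (same object as a)
`print(b)` → prints [2, 3, 9, 46, 35]
`x = (4, 6, 6)` → x = (4, 6, 6)
`y = x` → y = (4, 6, 6)
`x += (11, 52)` → x = (4, 6, 6, 11, 52)
`print(y)` → prints (4, 6, 6)

Answer:
[2, 3, 9, 46, 35]
(4, 6, 6)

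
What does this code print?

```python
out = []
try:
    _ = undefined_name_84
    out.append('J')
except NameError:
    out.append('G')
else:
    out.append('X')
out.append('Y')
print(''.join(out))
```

Execution trace: 'G' (except NameError) → 'Y' (after the try/except). Output: GY

Answer: GY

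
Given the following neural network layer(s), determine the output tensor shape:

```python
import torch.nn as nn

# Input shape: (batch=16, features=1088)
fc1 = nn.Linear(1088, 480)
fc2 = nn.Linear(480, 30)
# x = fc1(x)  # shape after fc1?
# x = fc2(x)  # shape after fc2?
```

Input: (16, 1088) -> after fc1: (16, 480) -> Output: (16, 30)

Answer: (16, 30)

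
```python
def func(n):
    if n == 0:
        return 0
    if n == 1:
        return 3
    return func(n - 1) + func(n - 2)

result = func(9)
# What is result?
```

Build up from base cases: func(0)=0, func(1)=3, func(2)=3, func(3)=6, func(4)=9, func(5)=15, func(6)=24, ..., func(9)=102

Answer: 102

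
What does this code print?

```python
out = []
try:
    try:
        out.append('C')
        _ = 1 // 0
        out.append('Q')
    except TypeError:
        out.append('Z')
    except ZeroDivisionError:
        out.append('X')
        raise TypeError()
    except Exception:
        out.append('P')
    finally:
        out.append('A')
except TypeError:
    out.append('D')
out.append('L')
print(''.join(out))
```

Execution trace: 'C' (inner try body) → 'X' (inner except ZeroDivisionError) → 'A' (inner finally) → 'D' (outer except TypeError) → 'L' (after the try/except). Output: CXADL

Answer: CXADL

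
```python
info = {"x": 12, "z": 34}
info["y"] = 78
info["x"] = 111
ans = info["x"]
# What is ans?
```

Trace:
`info = {"x": 12, "z": 34}` → info = {'x': 12, 'z': 34}
`info["y"] = 78` → info = {'x': 12, 'z': 34, 'y': 78}
`info["x"] = 111` → info = {'x': 111, 'z': 34, 'y': 78}
`ans = info["x"]` → ans = 111
So ans = 111

Answer: 111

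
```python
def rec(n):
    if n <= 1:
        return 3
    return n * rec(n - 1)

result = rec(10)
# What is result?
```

rec(10) = 10 * 9 * 8 * 7 * 6 * 5 * 4 * 3 * 2 * 3 = 10886400

Answer: 10886400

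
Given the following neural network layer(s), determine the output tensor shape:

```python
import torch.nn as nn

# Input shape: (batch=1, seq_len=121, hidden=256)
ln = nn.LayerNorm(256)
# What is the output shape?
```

Input: (1, 121, 256) -> Output: (1, 121, 256)

Answer: (1, 121, 256)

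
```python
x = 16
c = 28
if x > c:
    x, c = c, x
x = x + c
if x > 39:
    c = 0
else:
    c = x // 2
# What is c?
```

Trace:
`x = 16` → x = 16
`c = 28` → c = 28
`if x > c: ...` → x > c is False → no variable changes
`x = x + c` → x = 44
`if x > 39: ...` → x > 39 is True → c = 0
So c = 0

Answer: 0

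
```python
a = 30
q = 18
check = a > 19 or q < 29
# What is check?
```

Trace:
`a = 30` → a = 30
`q = 18` → q = 18
`check = a > 19 or q < 29` → check = True
So check = True

Answer: True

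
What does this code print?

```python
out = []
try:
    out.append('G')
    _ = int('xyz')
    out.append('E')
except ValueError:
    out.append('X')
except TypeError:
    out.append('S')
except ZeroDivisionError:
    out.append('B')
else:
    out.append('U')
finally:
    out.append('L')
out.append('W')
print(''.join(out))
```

Execution trace: 'G' (try body) → 'X' (except ValueError) → 'L' (finally) → 'W' (after the try/except). Output: GXLW

Answer: GXLW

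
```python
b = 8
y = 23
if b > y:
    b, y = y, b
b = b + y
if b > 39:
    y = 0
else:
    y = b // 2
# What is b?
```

Trace:
`b = 8` → b = 8
`y = 23` → y = 23
`if b > y: ...` → b > y is False → no variable changes
`b = b + y` → b = 31
`if b > 39: ...` → b > 39 is False, take else branch → y = 15
So b = 31

Answer: 31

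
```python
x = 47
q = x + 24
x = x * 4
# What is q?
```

Trace:
`x = 47` → x = 47
`q = x + 24` → q = 71
`x = x * 4` → x = 188
So q = 71

Answer: 71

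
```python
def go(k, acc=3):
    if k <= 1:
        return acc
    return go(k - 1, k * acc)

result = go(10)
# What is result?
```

Accumulator trace (n, acc): (10, 3) -> (9, 30) -> (8, 270) -> (7, 2160) -> (6, 15120) -> (5, 90720) -> (4, 453600) -> (3, 1814400) -> (2, 5443200) -> (1, 10886400) -> return 10886400

Answer: 10886400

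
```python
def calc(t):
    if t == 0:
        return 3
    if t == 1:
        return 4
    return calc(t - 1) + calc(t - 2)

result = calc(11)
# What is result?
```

Build up from base cases: calc(0)=3, calc(1)=4, calc(2)=7, calc(3)=11, calc(4)=18, calc(5)=29, calc(6)=47, ..., calc(11)=521

Answer: 521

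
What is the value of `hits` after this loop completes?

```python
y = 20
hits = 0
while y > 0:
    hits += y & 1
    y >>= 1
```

Count set bits in 20 (binary: 0b10100)
`hits` takes the values: 0 → 1 → 2

Answer: 2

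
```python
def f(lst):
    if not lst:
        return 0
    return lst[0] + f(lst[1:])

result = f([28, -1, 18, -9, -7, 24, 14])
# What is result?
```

28 + (-1) + 18 + (-9) + (-7) + 24 + 14 + 0 = 67

Answer: 67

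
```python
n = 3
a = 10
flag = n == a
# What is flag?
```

Trace:
`n = 3` → n = 3
`a = 10` → a = 10
`flag = n == a` → flag = False
So flag = False

Answer: False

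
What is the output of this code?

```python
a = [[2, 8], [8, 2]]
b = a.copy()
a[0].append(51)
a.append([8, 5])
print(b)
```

Key concept: shallow copy with nested lists.
Step by step:
`a = [[2, 8], [8, 2]]` → a = [[2, 8], [8, 2]]
`b = a.copy()` → b = [[2, 8], [8, 2]]
`a[0].append(51)` → a = [[2, 8, 51], [8, 2]]; b = [[2, 8, 51], [8, 2]]
`a.append([8, 5])` → a = [[2, 8, 51], [8, 2], [8, 5]]
`print(b)` → prints [[2, 8, 51], [8, 2]]

Answer: [[2, 8, 51], [8, 2]]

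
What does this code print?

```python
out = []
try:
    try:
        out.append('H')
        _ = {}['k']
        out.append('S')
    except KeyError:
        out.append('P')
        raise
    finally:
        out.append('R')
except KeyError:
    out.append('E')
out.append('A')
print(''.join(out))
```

Execution trace: 'H' (try body) → 'P' (except KeyError) → 'R' (finally) → 'E' (outer except KeyError) → 'A' (after the try/except). Output: HPREA

Answer: HPREA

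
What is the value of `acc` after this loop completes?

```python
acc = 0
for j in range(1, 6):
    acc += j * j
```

Sum of squares 1² to 5² = 55
`acc` takes the values: 0 → 1 → 5 → 14 → 30 → 55

Answer: 55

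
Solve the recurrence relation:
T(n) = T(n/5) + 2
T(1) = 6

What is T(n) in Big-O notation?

Each step divides n by 5 and adds 2. After log_5(n) steps we reach T(1)=6. So T(n) = 2·log_5(n) + 6 = O(log n).

Answer: O(log n)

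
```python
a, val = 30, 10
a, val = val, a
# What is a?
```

Trace:
`a, val = 30, 10` → a = 30; val = 10
`a, val = val, a` → a = 10; val = 30
So a = 10

Answer: 10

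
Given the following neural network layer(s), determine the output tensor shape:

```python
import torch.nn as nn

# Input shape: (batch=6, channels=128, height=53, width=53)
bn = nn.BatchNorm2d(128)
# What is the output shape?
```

Input: (6, 128, 53, 53) -> Output: (6, 128, 53, 53)

Answer: (6, 128, 53, 53)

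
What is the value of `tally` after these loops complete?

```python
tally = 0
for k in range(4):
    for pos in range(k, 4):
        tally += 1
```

Upper triangle: 4 + 3 + ... + 1
`tally` takes the values: 0 → 1 → 2 → 3 → 4 → 5 → 6 → 7 → 8 → 9 → 10

Answer: 10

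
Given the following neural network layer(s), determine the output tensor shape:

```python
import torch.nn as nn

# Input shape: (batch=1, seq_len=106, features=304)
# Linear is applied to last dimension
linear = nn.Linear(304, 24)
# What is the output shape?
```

Input: (1, 106, 304) -> Output: (1, 106, 24)

Answer: (1, 106, 24)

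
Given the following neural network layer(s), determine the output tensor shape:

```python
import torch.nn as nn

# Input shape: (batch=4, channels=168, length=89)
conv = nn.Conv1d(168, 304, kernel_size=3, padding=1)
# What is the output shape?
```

Input: (4, 168, 89) -> Output: (4, 304, 89)

Answer: (4, 304, 89)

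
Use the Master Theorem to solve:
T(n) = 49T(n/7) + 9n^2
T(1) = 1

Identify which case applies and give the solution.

a=49, b=7, f(n)=9n^2. log_7(49) = 2. Since c=2 = 2, Case 2 applies: T(n) = Θ(n^log_b(a) · log n) = O(n^2 log n).

Answer: O(n^2 log n) - Case 2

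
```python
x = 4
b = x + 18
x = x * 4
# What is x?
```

Trace:
`x = 4` → x = 4
`b = x + 18` → b = 22
`x = x * 4` → x = 16
So x = 16

Answer: 16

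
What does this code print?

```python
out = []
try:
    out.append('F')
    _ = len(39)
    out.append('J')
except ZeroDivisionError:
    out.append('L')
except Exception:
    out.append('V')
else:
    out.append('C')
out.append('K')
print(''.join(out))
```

Execution trace: 'F' (try body) → 'V' (except Exception) → 'K' (after the try/except). Output: FVK

Answer: FVK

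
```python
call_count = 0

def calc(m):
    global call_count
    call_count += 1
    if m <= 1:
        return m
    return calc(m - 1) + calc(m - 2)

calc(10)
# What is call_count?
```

Calls(m) = 1 + Calls(m-1) + Calls(m-2); Calls(0)=Calls(1)=1. For m=10 this gives 177.

Answer: 177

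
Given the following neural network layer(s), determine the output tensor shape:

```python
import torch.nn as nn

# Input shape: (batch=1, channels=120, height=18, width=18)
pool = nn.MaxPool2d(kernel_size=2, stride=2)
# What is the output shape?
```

Input: (1, 120, 18, 18) -> Output: (1, 120, 9, 9)

Answer: (1, 120, 9, 9)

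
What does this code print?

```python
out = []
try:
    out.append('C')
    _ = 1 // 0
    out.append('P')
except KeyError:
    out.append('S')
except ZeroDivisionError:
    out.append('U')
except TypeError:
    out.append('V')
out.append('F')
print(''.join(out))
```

Execution trace: 'C' (try body) → 'U' (except ZeroDivisionError) → 'F' (after the try/except). Output: CUF

Answer: CUF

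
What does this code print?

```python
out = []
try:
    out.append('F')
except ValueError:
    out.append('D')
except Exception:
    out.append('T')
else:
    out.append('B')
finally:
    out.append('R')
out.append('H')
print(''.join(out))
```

Execution trace: 'F' (try body, no exception) → 'B' (else) → 'R' (finally) → 'H' (after the try/except). Output: FBRH

Answer: FBRH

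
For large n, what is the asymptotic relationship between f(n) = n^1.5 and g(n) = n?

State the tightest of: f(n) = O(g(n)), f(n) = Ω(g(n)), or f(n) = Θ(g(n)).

n^1.5 vs n: f(n) = Ω(g(n)) but not O(g(n)) — n^1.5 grows strictly faster than n.

Answer: f(n) = Ω(g(n)) but not O(g(n)) — n^1.5 grows strictly faster than n.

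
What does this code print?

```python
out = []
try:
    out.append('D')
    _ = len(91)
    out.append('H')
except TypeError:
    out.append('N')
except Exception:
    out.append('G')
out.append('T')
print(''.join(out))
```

Execution trace: 'D' (try body) → 'N' (except TypeError) → 'T' (after the try/except). Output: DNT

Answer: DNT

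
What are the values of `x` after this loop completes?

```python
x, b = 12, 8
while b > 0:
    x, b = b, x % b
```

GCD of 12 and 8
`x` takes the values: 12 → 8 → 4

Answer: 4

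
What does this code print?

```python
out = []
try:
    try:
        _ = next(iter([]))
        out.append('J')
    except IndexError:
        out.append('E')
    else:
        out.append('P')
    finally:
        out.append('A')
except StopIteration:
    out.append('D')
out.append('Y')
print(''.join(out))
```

Execution trace: 'A' (finally) → 'D' (outer except StopIteration) → 'Y' (after the try/except). Output: ADY

Answer: ADY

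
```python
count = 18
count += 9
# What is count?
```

Trace:
`count = 18` → count = 18
`count += 9` → count = 27
So count = 27

Answer: 27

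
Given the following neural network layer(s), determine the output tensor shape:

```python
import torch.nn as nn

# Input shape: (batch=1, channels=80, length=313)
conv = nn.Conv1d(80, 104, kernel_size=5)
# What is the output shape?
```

Input: (1, 80, 313) -> Output: (1, 104, 309)

Answer: (1, 104, 309)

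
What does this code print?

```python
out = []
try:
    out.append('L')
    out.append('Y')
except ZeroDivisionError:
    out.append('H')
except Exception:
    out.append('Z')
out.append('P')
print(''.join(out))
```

Execution trace: 'L' (try body) → 'Y' (try body, no exception) → 'P' (after the try/except). Output: LYP

Answer: LYP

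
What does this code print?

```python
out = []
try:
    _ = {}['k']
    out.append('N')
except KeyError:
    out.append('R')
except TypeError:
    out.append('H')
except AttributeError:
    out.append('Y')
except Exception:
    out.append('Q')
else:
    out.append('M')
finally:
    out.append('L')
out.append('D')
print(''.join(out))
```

Execution trace: 'R' (except KeyError) → 'L' (finally) → 'D' (after the try/except). Output: RLD

Answer: RLD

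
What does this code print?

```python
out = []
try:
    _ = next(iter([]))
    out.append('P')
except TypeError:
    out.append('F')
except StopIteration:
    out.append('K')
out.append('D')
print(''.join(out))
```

Execution trace: 'K' (except StopIteration) → 'D' (after the try/except). Output: KD

Answer: KD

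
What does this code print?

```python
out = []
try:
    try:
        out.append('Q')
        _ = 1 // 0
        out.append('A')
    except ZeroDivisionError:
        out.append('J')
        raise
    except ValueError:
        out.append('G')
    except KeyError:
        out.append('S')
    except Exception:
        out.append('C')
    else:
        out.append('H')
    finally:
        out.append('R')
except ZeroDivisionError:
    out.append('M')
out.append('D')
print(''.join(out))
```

Execution trace: 'Q' (inner try body) → 'J' (inner except ZeroDivisionError) → 'R' (inner finally) → 'M' (outer except ZeroDivisionError) → 'D' (after the try/except). Output: QJRMD

Answer: QJRMD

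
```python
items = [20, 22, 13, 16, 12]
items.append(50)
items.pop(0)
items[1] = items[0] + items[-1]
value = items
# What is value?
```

Trace:
`items = [20, 22, 13, 16, 12]` → items = [20, 22, 13, 16, 12]
`items.append(50)` → items = [20, 22, 13, 16, 12, 50]
`items.pop(0)` → items = [22, 13, 16, 12, 50]
`items[1] = items[0] + items[-1]` → items = [22, 72, 16, 12, 50]
`value = items` → value = [22, 72, 16, 12, 50]
So value = [22, 72, 16, 12, 50]

Answer: [22, 72, 16, 12, 50]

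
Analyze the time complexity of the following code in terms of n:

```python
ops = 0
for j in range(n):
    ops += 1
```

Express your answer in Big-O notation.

Each loop level contributes: n. Multiplying the contributions gives O(n).

Answer: O(n)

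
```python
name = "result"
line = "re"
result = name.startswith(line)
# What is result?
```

Trace:
`name = "result"` → name = 'result'
`line = "re"` → line = 're'
`result = name.startswith(line)` → result = True
So result = True

Answer: True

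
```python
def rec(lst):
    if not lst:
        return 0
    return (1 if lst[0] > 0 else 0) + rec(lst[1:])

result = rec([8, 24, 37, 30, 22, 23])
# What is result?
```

Count of positive elements in [8, 24, 37, 30, 22, 23] = 6

Answer: 6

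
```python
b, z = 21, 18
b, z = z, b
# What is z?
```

Trace:
`b, z = 21, 18` → b = 21; z = 18
`b, z = z, b` → b = 18; z = 21
So z = 21

Answer: 21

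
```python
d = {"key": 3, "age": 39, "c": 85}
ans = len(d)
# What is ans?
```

Trace:
`d = {"key": 3, "age": 39, "c": 85}` → d = {'key': 3, 'age': 39, 'c': 85}
`ans = len(d)` → ans = 3
So ans = 3

Answer: 3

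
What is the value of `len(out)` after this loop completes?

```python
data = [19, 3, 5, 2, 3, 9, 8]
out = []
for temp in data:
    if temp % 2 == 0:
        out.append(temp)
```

Count even numbers in [19, 3, 5, 2, 3, 9, 8]
`out` takes the values: [] → [2] → [2, 8]
So `len(out)` = 2

Answer: 2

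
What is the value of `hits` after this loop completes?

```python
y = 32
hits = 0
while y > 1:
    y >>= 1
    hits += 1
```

Count right shifts until 1
`hits` takes the values: 0 → 1 → 2 → 3 → 4 → 5

Answer: 5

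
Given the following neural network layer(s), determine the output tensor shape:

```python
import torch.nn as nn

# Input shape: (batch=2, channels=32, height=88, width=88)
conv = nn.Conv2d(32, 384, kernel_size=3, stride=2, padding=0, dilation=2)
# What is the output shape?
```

Input: (2, 32, 88, 88) -> Output: (2, 384, 42, 42)

Answer: (2, 384, 42, 42)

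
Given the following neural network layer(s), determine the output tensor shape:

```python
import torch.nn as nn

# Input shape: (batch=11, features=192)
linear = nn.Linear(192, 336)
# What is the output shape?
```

Input: (11, 192) -> Output: (11, 336)

Answer: (11, 336)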